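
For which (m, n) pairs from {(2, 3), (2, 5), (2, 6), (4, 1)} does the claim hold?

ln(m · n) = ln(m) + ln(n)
Testing each pair:
(2, 3): LHS = ln(6) ≈ 1.792, RHS = ln(2) + ln(3) ≈ 1.792 → holds
(2, 5): LHS = ln(10) ≈ 2.303, RHS = ln(2) + ln(5) ≈ 2.303 → holds
(2, 6): LHS = ln(12) ≈ 2.485, RHS = ln(2) + ln(6) ≈ 2.485 → holds
(4, 1): LHS = ln(4) ≈ 1.386, RHS = ln(4) ≈ 1.386 → holds

Every pair satisfies the claim.

Answer: All pairs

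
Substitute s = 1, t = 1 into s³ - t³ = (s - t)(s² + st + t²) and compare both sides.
LHS = 1³ - 1³ = 0
RHS = (1 - 1)(1² + 1·1 + 1²) = 0

LHS = RHS: the two sides agree.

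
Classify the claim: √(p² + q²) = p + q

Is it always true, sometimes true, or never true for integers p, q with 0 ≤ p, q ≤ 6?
It holds at (p, q) = (0, 5) (both sides equal 5), but fails at (p, q) = (6, 6) (LHS = 6·√(2) ≈ 8.485, RHS = 12).

Answer: Sometimes true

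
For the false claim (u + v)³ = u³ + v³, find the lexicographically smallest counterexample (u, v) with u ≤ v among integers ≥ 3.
(u, v) = (3, 3)

Substituting (3, 3) into the claim:
LHS = (3 + 3)³ = 216
RHS = 3³ + 3³ = 54

Since LHS ≠ RHS, this pair disproves the claim, and no lexicographically smaller pair (u ≤ v, integers ≥ 3) does.

For instance (7, 8) is also a counterexample (LHS = 3375, RHS = 855), but it's lexicographically larger.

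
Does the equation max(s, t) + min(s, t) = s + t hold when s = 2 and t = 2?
Substituting s = 2, t = 2:

LHS = max(2, 2) + min(2, 2) = 4
RHS = 2 + 2 = 4

LHS = RHS, so the equation holds at this point.

Answer: Holds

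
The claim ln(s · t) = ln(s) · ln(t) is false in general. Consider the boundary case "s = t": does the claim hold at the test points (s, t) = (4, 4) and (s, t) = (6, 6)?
At (4, 4): LHS = ln(16) ≈ 2.773 ≠ RHS = ln(4)² ≈ 1.922
At (6, 6): LHS = ln(36) ≈ 3.584 ≠ RHS = ln(6)² ≈ 3.21

Answer: No, fails at both test points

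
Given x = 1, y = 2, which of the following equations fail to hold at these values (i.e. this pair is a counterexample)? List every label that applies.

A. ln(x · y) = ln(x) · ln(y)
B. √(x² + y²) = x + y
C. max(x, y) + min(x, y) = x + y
A, B

Evaluating each claim at the given values:
A. LHS = ln(2) ≈ 0.6931, RHS = 0 → fails here (LHS ≠ RHS)
B. LHS = √(5) ≈ 2.236, RHS = 3 → fails here (LHS ≠ RHS)
C. LHS = 3, RHS = 3 → holds here (LHS = RHS)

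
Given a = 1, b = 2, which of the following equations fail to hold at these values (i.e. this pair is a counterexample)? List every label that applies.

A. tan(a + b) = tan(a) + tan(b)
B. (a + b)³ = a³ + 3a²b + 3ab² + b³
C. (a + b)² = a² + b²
Evaluating each claim at the given values:
A. LHS = tan(3) ≈ -0.1425, RHS = tan(2) + tan(1) ≈ -0.6276 → fails here (LHS ≠ RHS)
B. LHS = 27, RHS = 27 → holds here (LHS = RHS)
C. LHS = 9, RHS = 5 → fails here (LHS ≠ RHS)

Answer: A, C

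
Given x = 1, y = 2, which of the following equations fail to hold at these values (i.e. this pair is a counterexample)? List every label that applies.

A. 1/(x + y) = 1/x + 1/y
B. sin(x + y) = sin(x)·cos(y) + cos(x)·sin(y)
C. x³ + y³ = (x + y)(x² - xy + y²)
Evaluating each claim at the given values:
A. LHS = 1/3, RHS = 3/2 → fails here (LHS ≠ RHS)
B. LHS = sin(3) ≈ 0.1411, RHS = sin(1)·cos(2) + sin(2)·cos(1) ≈ 0.1411 → holds here (LHS = RHS)
C. LHS = 9, RHS = 9 → holds here (LHS = RHS)

Answer: A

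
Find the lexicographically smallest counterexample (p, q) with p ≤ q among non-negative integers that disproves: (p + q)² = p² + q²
(p, q) = (1, 1)

Substituting (1, 1) into the claim:
LHS = (1 + 1)² = 4
RHS = 1² + 1² = 2

Since LHS ≠ RHS, this pair disproves the claim, and no lexicographically smaller pair (p ≤ q, non-negative integers) does.

For instance (3, 4) is also a counterexample (LHS = 49, RHS = 25), but it's lexicographically larger.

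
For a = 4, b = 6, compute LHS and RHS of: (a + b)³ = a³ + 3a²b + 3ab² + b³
LHS = (4 + 6)³ = 1000
RHS = 4³ + 3·4²·6 + 3·4·6² + 6³ = 1000

LHS = RHS: the two sides agree.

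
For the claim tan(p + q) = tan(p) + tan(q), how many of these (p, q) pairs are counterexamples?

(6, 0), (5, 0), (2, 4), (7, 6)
2

Testing each pair:
(6, 0): LHS = tan(6) ≈ -0.291, RHS = tan(6) ≈ -0.291 → satisfies claim
(5, 0): LHS = tan(5) ≈ -3.381, RHS = tan(5) ≈ -3.381 → satisfies claim
(2, 4): LHS = tan(6) ≈ -0.291, RHS = tan(2) + tan(4) ≈ -1.027 → counterexample
(7, 6): LHS = tan(13) ≈ 0.463, RHS = tan(6) + tan(7) ≈ 0.5804 → counterexample

That makes 2 counterexamples.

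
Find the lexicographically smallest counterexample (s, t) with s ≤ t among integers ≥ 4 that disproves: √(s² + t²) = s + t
Substituting (4, 4) into the claim:
LHS = √(4² + 4²) = 4·√(2) ≈ 5.657
RHS = 4 + 4 = 8

Since LHS ≠ RHS, this pair disproves the claim, and no lexicographically smaller pair (s ≤ t, integers ≥ 4) does.

For instance (9, 11) is also a counterexample (LHS = √(202) ≈ 14.21, RHS = 20), but it's lexicographically larger.

Answer: (s, t) = (4, 4)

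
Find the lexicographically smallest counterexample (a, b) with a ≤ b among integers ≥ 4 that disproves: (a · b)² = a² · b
Substituting (4, 4) into the claim:
LHS = (4 · 4)² = 256
RHS = 4² · 4 = 64

Since LHS ≠ RHS, this pair disproves the claim, and no lexicographically smaller pair (a ≤ b, integers ≥ 4) does.

For instance (8, 8) is also a counterexample (LHS = 4096, RHS = 512), but it's lexicographically larger.

Answer: (a, b) = (4, 4)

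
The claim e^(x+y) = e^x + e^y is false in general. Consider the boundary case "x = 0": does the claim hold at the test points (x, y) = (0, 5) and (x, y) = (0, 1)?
No, fails at both test points

At (0, 5): LHS = e^5 ≈ 148.4 ≠ RHS = 1 + e^5 ≈ 149.4
At (0, 1): LHS = e ≈ 2.718 ≠ RHS = 1 + e ≈ 3.718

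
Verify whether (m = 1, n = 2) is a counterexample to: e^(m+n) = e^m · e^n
No

Substituting m = 1, n = 2:
LHS = e^(1+2) = e^3 ≈ 20.09
RHS = e^1 · e^2 = e^3 ≈ 20.09

The sides agree, so this pair does not disprove the claim.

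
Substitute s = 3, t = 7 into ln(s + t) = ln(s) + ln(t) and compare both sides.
LHS = ln(3 + 7) = ln(10) ≈ 2.303
RHS = ln(3) + ln(7) ≈ 3.045

LHS ≠ RHS (they differ by about 0.7419), so the equation does not hold here.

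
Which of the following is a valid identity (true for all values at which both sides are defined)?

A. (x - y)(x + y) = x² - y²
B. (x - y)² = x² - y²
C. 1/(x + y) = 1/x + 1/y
A: holds — e.g. at (1, 5), both sides equal -24.
B: fails at (3, 4) — LHS = 1, RHS = -7.
C: fails at (3, 3) — LHS = 1/6, RHS = 2/3.

Answer: A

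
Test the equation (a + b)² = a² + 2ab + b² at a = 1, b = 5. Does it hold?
Substituting a = 1, b = 5:

LHS = (1 + 5)² = 36
RHS = 1² + 2·1·5 + 5² = 36

LHS = RHS, so the equation holds at this point.

Answer: Holds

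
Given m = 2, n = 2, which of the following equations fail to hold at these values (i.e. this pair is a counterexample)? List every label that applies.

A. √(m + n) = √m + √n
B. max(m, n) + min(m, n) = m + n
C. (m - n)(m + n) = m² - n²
Evaluating each claim at the given values:
A. LHS = 2, RHS = 2·√(2) ≈ 2.828 → fails here (LHS ≠ RHS)
B. LHS = 4, RHS = 4 → holds here (LHS = RHS)
C. LHS = 0, RHS = 0 → holds here (LHS = RHS)

Answer: A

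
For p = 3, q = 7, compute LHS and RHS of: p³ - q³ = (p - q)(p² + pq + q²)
LHS = 3³ - 7³ = -316
RHS = (3 - 7)(3² + 3·7 + 7²) = -316

LHS = RHS: the two sides agree.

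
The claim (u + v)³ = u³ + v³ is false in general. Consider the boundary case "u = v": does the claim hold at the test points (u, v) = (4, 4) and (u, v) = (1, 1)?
No, fails at both test points

At (4, 4): LHS = 512 ≠ RHS = 128
At (1, 1): LHS = 8 ≠ RHS = 2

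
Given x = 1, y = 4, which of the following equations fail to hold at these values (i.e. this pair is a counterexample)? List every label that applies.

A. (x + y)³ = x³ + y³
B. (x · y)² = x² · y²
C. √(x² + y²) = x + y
Evaluating each claim at the given values:
A. LHS = 125, RHS = 65 → fails here (LHS ≠ RHS)
B. LHS = 16, RHS = 16 → holds here (LHS = RHS)
C. LHS = √(17) ≈ 4.123, RHS = 5 → fails here (LHS ≠ RHS)

Answer: A, C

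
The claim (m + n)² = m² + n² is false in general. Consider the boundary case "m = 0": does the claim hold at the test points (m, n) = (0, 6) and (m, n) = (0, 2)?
At (0, 6): LHS = 36, RHS = 36 → equal
At (0, 2): LHS = 4, RHS = 4 → equal

So the claim does hold at both of these boundary points, even though it is not an identity.

Answer: Yes, holds at both test points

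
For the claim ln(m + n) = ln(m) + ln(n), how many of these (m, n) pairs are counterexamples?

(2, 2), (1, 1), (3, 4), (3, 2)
Testing each pair:
(2, 2): LHS = ln(4) ≈ 1.386, RHS = 2·ln(2) ≈ 1.386 → satisfies claim
(1, 1): LHS = ln(2) ≈ 0.6931, RHS = 0 → counterexample
(3, 4): LHS = ln(7) ≈ 1.946, RHS = ln(3) + ln(4) ≈ 2.485 → counterexample
(3, 2): LHS = ln(5) ≈ 1.609, RHS = ln(2) + ln(3) ≈ 1.792 → counterexample

That makes 3 counterexamples.

Answer: 3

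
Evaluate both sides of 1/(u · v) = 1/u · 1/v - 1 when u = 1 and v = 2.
LHS = 1/(1 · 2) = 1/2
RHS = 1/1 · 1/2 - 1 = -1/2

LHS ≠ RHS, so the equation does not hold here.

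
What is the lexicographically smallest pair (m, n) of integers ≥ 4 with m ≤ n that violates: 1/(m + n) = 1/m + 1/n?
Substituting (4, 4) into the claim:
LHS = 1/(4 + 4) = 1/8
RHS = 1/4 + 1/4 = 1/2

Since LHS ≠ RHS, this pair disproves the claim, and no lexicographically smaller pair (m ≤ n, integers ≥ 4) does.

For instance (10, 10) is also a counterexample (LHS = 1/20, RHS = 1/5), but it's lexicographically larger.

Answer: (m, n) = (4, 4)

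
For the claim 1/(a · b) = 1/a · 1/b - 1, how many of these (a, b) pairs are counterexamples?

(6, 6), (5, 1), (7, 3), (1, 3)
Testing each pair:
(6, 6): LHS = 1/36, RHS = -35/36 → counterexample
(5, 1): LHS = 1/5, RHS = -4/5 → counterexample
(7, 3): LHS = 1/21, RHS = -20/21 → counterexample
(1, 3): LHS = 1/3, RHS = -2/3 → counterexample

That makes 4 counterexamples.

Answer: 4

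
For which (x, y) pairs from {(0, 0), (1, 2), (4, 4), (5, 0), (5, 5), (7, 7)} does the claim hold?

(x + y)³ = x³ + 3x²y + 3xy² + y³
All pairs

Testing each pair:
(0, 0): LHS = 0, RHS = 0 → holds
(1, 2): LHS = 27, RHS = 27 → holds
(4, 4): LHS = 512, RHS = 512 → holds
(5, 0): LHS = 125, RHS = 125 → holds
(5, 5): LHS = 1000, RHS = 1000 → holds
(7, 7): LHS = 2744, RHS = 2744 → holds

Every pair satisfies the claim.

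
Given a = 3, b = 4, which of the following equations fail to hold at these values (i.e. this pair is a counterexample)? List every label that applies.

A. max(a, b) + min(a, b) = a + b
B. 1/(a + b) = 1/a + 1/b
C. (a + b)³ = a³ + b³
B, C

Evaluating each claim at the given values:
A. LHS = 7, RHS = 7 → holds here (LHS = RHS)
B. LHS = 1/7, RHS = 7/12 → fails here (LHS ≠ RHS)
C. LHS = 343, RHS = 91 → fails here (LHS ≠ RHS)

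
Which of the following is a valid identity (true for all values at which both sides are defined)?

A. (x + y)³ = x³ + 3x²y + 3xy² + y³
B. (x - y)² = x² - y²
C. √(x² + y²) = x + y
A

A: holds — e.g. at (2, 4), both sides equal 216.
B: fails at (4, 5) — LHS = 1, RHS = -9.
C: fails at (4, 4) — LHS = 4·√(2) ≈ 5.657, RHS = 8.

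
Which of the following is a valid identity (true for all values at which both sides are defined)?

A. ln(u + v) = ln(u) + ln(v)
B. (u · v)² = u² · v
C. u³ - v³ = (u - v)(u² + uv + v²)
A: fails at (3, 7) — LHS = ln(10) ≈ 2.303, RHS = ln(3) + ln(7) ≈ 3.045.
B: fails at (4, 6) — LHS = 576, RHS = 96.
C: holds — e.g. at (2, 4), both sides equal -56.

Answer: C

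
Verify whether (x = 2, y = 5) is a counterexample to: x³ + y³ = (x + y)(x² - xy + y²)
Substituting x = 2, y = 5:
LHS = 2³ + 5³ = 133
RHS = (2 + 5)(2² - 2·5 + 5²) = 133

The sides agree, so this pair does not disprove the claim.

Answer: No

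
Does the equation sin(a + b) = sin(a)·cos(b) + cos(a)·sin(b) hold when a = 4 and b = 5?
Holds

Substituting a = 4, b = 5:

LHS = sin(4 + 5) = sin(9) ≈ 0.4121
RHS = sin(4)·cos(5) + cos(4)·sin(5) = sin(4)·cos(5) + sin(5)·cos(4) ≈ 0.4121

LHS = RHS, so the equation holds at this point.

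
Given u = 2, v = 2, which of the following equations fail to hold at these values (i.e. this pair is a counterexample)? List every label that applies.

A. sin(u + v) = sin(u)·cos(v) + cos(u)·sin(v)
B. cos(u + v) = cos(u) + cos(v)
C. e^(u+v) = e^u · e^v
Evaluating each claim at the given values:
A. LHS = sin(4) ≈ -0.7568, RHS = 2·sin(2)·cos(2) ≈ -0.7568 → holds here (LHS = RHS)
B. LHS = cos(4) ≈ -0.6536, RHS = 2·cos(2) ≈ -0.8323 → fails here (LHS ≠ RHS)
C. LHS = e^4 ≈ 54.6, RHS = e^4 ≈ 54.6 → holds here (LHS = RHS)

Answer: B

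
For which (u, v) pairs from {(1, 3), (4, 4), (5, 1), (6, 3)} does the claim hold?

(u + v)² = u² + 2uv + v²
All pairs

Testing each pair:
(1, 3): LHS = 16, RHS = 16 → holds
(4, 4): LHS = 64, RHS = 64 → holds
(5, 1): LHS = 36, RHS = 36 → holds
(6, 3): LHS = 81, RHS = 81 → holds

Every pair satisfies the claim.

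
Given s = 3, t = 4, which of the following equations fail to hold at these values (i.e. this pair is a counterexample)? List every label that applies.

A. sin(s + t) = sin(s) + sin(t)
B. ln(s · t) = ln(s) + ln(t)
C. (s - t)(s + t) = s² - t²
A

Evaluating each claim at the given values:
A. LHS = sin(7) ≈ 0.657, RHS = sin(4) + sin(3) ≈ -0.6157 → fails here (LHS ≠ RHS)
B. LHS = ln(12) ≈ 2.485, RHS = ln(3) + ln(4) ≈ 2.485 → holds here (LHS = RHS)
C. LHS = -7, RHS = -7 → holds here (LHS = RHS)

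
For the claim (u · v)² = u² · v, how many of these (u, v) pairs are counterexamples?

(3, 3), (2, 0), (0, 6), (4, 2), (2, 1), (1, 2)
Testing each pair:
(3, 3): LHS = 81, RHS = 27 → counterexample
(2, 0): LHS = 0, RHS = 0 → satisfies claim
(0, 6): LHS = 0, RHS = 0 → satisfies claim
(4, 2): LHS = 64, RHS = 32 → counterexample
(2, 1): LHS = 4, RHS = 4 → satisfies claim
(1, 2): LHS = 4, RHS = 2 → counterexample

That makes 3 counterexamples.

Answer: 3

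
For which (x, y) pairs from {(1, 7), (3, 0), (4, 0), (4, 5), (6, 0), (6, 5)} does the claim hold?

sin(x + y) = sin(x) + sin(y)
Testing each pair:
(1, 7): LHS = sin(8) ≈ 0.9894, RHS = sin(7) + sin(1) ≈ 1.498 → fails
(3, 0): LHS = sin(3) ≈ 0.1411, RHS = sin(3) ≈ 0.1411 → holds
(4, 0): LHS = sin(4) ≈ -0.7568, RHS = sin(4) ≈ -0.7568 → holds
(4, 5): LHS = sin(9) ≈ 0.4121, RHS = sin(5) + sin(4) ≈ -1.716 → fails
(6, 0): LHS = sin(6) ≈ -0.2794, RHS = sin(6) ≈ -0.2794 → holds
(6, 5): LHS = sin(11) ≈ -1, RHS = sin(5) + sin(6) ≈ -1.238 → fails

3 of 6 pairs satisfy the claim.

Answer: (3, 0), (4, 0), (6, 0)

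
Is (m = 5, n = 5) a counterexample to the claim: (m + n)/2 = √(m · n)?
Substituting m = 5, n = 5:
LHS = (5 + 5)/2 = 5
RHS = √(5 · 5) = 5

The sides agree, so this pair does not disprove the claim.

Answer: No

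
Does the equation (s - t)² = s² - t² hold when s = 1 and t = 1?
Holds

Substituting s = 1, t = 1:

LHS = (1 - 1)² = 0
RHS = 1² - 1² = 0

LHS = RHS, so the equation holds at this point.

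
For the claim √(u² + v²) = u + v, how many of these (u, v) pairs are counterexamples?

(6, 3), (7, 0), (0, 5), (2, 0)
Testing each pair:
(6, 3): LHS = 3·√(5) ≈ 6.708, RHS = 9 → counterexample
(7, 0): LHS = 7, RHS = 7 → satisfies claim
(0, 5): LHS = 5, RHS = 5 → satisfies claim
(2, 0): LHS = 2, RHS = 2 → satisfies claim

That makes 1 counterexample.

Answer: 1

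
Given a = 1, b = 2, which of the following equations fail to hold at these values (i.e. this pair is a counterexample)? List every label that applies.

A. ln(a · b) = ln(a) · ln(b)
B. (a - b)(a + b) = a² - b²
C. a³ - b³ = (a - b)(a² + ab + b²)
A

Evaluating each claim at the given values:
A. LHS = ln(2) ≈ 0.6931, RHS = 0 → fails here (LHS ≠ RHS)
B. LHS = -3, RHS = -3 → holds here (LHS = RHS)
C. LHS = -7, RHS = -7 → holds here (LHS = RHS)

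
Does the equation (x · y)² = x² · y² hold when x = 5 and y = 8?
Holds

Substituting x = 5, y = 8:

LHS = (5 · 8)² = 1600
RHS = 5² · 8² = 1600

LHS = RHS, so the equation holds at this point.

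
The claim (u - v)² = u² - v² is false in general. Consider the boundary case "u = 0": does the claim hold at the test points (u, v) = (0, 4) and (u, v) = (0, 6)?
At (0, 4): LHS = 16 ≠ RHS = -16
At (0, 6): LHS = 36 ≠ RHS = -36

Answer: No, fails at both test points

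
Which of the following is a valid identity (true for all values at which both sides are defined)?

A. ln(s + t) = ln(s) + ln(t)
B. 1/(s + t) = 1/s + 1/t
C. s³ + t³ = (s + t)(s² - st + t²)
C

A: fails at (1, 4) — LHS = ln(5) ≈ 1.609, RHS = ln(4) ≈ 1.386.
B: fails at (3, 3) — LHS = 1/6, RHS = 2/3.
C: holds — e.g. at (3, 4), both sides equal 91.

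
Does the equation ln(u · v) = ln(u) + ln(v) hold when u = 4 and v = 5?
Substituting u = 4, v = 5:

LHS = ln(4 · 5) = ln(20) ≈ 2.996
RHS = ln(4) + ln(5) ≈ 2.996

LHS = RHS, so the equation holds at this point.

Answer: Holds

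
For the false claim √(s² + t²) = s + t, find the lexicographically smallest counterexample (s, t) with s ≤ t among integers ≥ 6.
Substituting (6, 6) into the claim:
LHS = √(6² + 6²) = 6·√(2) ≈ 8.485
RHS = 6 + 6 = 12

Since LHS ≠ RHS, this pair disproves the claim, and no lexicographically smaller pair (s ≤ t, integers ≥ 6) does.

For instance (6, 7) is also a counterexample (LHS = √(85) ≈ 9.22, RHS = 13), but it's lexicographically larger.

Answer: (s, t) = (6, 6)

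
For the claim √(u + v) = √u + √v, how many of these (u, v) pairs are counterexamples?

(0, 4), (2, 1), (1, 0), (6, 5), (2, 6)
3

Testing each pair:
(0, 4): LHS = 2, RHS = 2 → satisfies claim
(2, 1): LHS = √(3) ≈ 1.732, RHS = 1 + √(2) ≈ 2.414 → counterexample
(1, 0): LHS = 1, RHS = 1 → satisfies claim
(6, 5): LHS = √(11) ≈ 3.317, RHS = √(5) + √(6) ≈ 4.686 → counterexample
(2, 6): LHS = 2·√(2) ≈ 2.828, RHS = √(2) + √(6) ≈ 3.864 → counterexample

That makes 3 counterexamples.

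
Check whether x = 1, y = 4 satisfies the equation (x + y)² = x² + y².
Substituting x = 1, y = 4:

LHS = (1 + 4)² = 25
RHS = 1² + 4² = 17

LHS ≠ RHS, so the equation does not hold at this point.

Answer: Fails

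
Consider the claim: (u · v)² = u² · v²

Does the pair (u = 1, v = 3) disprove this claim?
Substituting u = 1, v = 3:
LHS = (1 · 3)² = 9
RHS = 1² · 3² = 9

The sides agree, so this pair does not disprove the claim.

Answer: No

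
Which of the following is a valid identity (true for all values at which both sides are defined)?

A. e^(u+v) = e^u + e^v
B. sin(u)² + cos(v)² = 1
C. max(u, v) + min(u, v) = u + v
C

A: fails at (5, 5) — LHS = e^10 ≈ 22026.5, RHS = 2·e^5 ≈ 296.8.
B: fails at (3, 5) — LHS = sin(3)² + cos(5)² ≈ 0.1004, RHS = 1.
C: holds — e.g. at (5, 5), both sides equal 10.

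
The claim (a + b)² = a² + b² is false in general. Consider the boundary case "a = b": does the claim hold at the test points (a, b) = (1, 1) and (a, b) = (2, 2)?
At (1, 1): LHS = 4 ≠ RHS = 2
At (2, 2): LHS = 16 ≠ RHS = 8

Answer: No, fails at both test points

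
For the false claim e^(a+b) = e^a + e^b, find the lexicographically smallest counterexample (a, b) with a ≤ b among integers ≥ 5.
(a, b) = (5, 5)

Substituting (5, 5) into the claim:
LHS = e^(5+5) = e^10 ≈ 22026.5
RHS = e^5 + e^5 = 2·e^5 ≈ 296.8

Since LHS ≠ RHS, this pair disproves the claim, and no lexicographically smaller pair (a ≤ b, integers ≥ 5) does.

For instance (8, 9) is also a counterexample (LHS = e^17 ≈ 24154952.8, RHS = e^8 + e^9 ≈ 11084.0), but it's lexicographically larger.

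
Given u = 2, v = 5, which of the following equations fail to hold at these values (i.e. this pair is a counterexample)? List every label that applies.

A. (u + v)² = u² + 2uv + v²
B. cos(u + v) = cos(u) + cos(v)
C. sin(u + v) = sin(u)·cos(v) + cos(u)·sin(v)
B

Evaluating each claim at the given values:
A. LHS = 49, RHS = 49 → holds here (LHS = RHS)
B. LHS = cos(7) ≈ 0.7539, RHS = cos(2) + cos(5) ≈ -0.1325 → fails here (LHS ≠ RHS)
C. LHS = sin(7) ≈ 0.657, RHS = sin(2)·cos(5) + sin(5)·cos(2) ≈ 0.657 → holds here (LHS = RHS)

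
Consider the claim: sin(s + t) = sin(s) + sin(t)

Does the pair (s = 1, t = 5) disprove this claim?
Yes

Substituting s = 1, t = 5:
LHS = sin(1 + 5) = sin(6) ≈ -0.2794
RHS = sin(1) + sin(5) ≈ -0.1175

Since LHS ≠ RHS, this pair disproves the claim.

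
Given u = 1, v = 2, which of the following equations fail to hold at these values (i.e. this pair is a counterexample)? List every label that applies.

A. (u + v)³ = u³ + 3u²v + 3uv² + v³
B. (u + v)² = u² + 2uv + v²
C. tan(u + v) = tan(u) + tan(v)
C

Evaluating each claim at the given values:
A. LHS = 27, RHS = 27 → holds here (LHS = RHS)
B. LHS = 9, RHS = 9 → holds here (LHS = RHS)
C. LHS = tan(3) ≈ -0.1425, RHS = tan(2) + tan(1) ≈ -0.6276 → fails here (LHS ≠ RHS)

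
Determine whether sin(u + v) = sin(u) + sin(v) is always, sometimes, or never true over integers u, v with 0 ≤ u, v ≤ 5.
Sometimes true

It holds at (u, v) = (0, 3) (both sides equal sin(3) ≈ 0.1411), but fails at (u, v) = (2, 1) (LHS = sin(3) ≈ 0.1411, RHS = sin(1) + sin(2) ≈ 1.751).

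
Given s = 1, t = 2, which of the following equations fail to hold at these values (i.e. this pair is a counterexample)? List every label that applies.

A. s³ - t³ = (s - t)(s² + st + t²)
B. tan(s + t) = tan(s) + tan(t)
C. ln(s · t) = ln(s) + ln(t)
B

Evaluating each claim at the given values:
A. LHS = -7, RHS = -7 → holds here (LHS = RHS)
B. LHS = tan(3) ≈ -0.1425, RHS = tan(2) + tan(1) ≈ -0.6276 → fails here (LHS ≠ RHS)
C. LHS = ln(2) ≈ 0.6931, RHS = ln(2) ≈ 0.6931 → holds here (LHS = RHS)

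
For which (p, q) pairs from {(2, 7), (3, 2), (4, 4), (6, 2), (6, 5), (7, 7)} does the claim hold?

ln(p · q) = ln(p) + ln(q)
Testing each pair:
(2, 7): LHS = ln(14) ≈ 2.639, RHS = ln(2) + ln(7) ≈ 2.639 → holds
(3, 2): LHS = ln(6) ≈ 1.792, RHS = ln(2) + ln(3) ≈ 1.792 → holds
(4, 4): LHS = ln(16) ≈ 2.773, RHS = 2·ln(4) ≈ 2.773 → holds
(6, 2): LHS = ln(12) ≈ 2.485, RHS = ln(2) + ln(6) ≈ 2.485 → holds
(6, 5): LHS = ln(30) ≈ 3.401, RHS = ln(5) + ln(6) ≈ 3.401 → holds
(7, 7): LHS = ln(49) ≈ 3.892, RHS = 2·ln(7) ≈ 3.892 → holds

Every pair satisfies the claim.

Answer: All pairs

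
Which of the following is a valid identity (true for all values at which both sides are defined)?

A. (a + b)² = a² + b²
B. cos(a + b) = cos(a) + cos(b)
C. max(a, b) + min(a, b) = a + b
C

A: fails at (5, 5) — LHS = 100, RHS = 50.
B: fails at (3, 3) — LHS = cos(6) ≈ 0.9602, RHS = 2·cos(3) ≈ -1.98.
C: holds — e.g. at (1, 5), both sides equal 6.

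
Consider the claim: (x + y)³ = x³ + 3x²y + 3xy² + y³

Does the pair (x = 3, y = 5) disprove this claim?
Substituting x = 3, y = 5:
LHS = (3 + 5)³ = 512
RHS = 3³ + 3·3²·5 + 3·3·5² + 5³ = 512

The sides agree, so this pair does not disprove the claim.

Answer: No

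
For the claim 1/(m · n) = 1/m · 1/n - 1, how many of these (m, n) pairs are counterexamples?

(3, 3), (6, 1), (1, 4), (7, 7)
Testing each pair:
(3, 3): LHS = 1/9, RHS = -8/9 → counterexample
(6, 1): LHS = 1/6, RHS = -5/6 → counterexample
(1, 4): LHS = 1/4, RHS = -3/4 → counterexample
(7, 7): LHS = 1/49, RHS = -48/49 → counterexample

That makes 4 counterexamples.

Answer: 4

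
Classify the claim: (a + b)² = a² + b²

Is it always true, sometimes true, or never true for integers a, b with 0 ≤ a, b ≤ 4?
Sometimes true

It holds at (a, b) = (2, 0) (both sides equal 4), but fails at (a, b) = (1, 1) (LHS = 4, RHS = 2).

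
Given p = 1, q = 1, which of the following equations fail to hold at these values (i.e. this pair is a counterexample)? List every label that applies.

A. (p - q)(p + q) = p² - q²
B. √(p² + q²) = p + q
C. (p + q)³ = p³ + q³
B, C

Evaluating each claim at the given values:
A. LHS = 0, RHS = 0 → holds here (LHS = RHS)
B. LHS = √(2) ≈ 1.414, RHS = 2 → fails here (LHS ≠ RHS)
C. LHS = 8, RHS = 2 → fails here (LHS ≠ RHS)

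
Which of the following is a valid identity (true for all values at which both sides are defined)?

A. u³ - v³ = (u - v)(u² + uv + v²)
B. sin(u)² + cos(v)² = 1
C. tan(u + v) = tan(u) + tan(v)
A

A: holds — e.g. at (1, 5), both sides equal -124.
B: fails at (1, 5) — LHS = cos(5)² + sin(1)² ≈ 0.7885, RHS = 1.
C: fails at (6, 7) — LHS = tan(13) ≈ 0.463, RHS = tan(6) + tan(7) ≈ 0.5804.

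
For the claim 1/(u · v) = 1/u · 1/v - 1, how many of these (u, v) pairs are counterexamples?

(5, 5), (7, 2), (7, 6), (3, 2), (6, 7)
5

Testing each pair:
(5, 5): LHS = 1/25, RHS = -24/25 → counterexample
(7, 2): LHS = 1/14, RHS = -13/14 → counterexample
(7, 6): LHS = 1/42, RHS = -41/42 → counterexample
(3, 2): LHS = 1/6, RHS = -5/6 → counterexample
(6, 7): LHS = 1/42, RHS = -41/42 → counterexample

That makes 5 counterexamples.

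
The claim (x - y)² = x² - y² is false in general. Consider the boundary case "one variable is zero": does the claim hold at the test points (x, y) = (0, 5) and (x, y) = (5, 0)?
At (0, 5): LHS = 25 ≠ RHS = -25
At (5, 0): LHS = 25, RHS = 25 → equal

Answer: Only at (5, 0)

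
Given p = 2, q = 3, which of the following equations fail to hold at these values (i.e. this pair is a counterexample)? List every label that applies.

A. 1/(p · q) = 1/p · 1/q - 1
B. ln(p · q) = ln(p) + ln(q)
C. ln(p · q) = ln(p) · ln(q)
A, C

Evaluating each claim at the given values:
A. LHS = 1/6, RHS = -5/6 → fails here (LHS ≠ RHS)
B. LHS = ln(6) ≈ 1.792, RHS = ln(2) + ln(3) ≈ 1.792 → holds here (LHS = RHS)
C. LHS = ln(6) ≈ 1.792, RHS = ln(2)·ln(3) ≈ 0.7615 → fails here (LHS ≠ RHS)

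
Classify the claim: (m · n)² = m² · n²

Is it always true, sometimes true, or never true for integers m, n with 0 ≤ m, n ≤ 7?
The identity holds for every pair in the range. For instance at (m, n) = (5, 3): both sides equal 225.

Answer: Always true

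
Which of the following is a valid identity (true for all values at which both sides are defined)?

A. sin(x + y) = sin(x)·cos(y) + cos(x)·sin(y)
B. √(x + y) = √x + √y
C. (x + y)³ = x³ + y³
A: holds — e.g. at (1, 3), both sides equal sin(4) ≈ -0.7568.
B: fails at (3, 4) — LHS = √(7) ≈ 2.646, RHS = √(3) + 2 ≈ 3.732.
C: fails at (1, 5) — LHS = 216, RHS = 126.

Answer: A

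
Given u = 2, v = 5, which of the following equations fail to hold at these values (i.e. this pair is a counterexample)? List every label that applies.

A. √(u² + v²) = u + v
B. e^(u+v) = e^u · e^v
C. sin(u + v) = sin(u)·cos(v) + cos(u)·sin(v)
Evaluating each claim at the given values:
A. LHS = √(29) ≈ 5.385, RHS = 7 → fails here (LHS ≠ RHS)
B. LHS = e^7 ≈ 1097, RHS = e^7 ≈ 1097 → holds here (LHS = RHS)
C. LHS = sin(7) ≈ 0.657, RHS = sin(2)·cos(5) + sin(5)·cos(2) ≈ 0.657 → holds here (LHS = RHS)

Answer: A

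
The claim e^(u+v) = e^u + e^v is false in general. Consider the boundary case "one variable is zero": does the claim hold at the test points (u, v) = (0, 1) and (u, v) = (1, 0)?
At (0, 1): LHS = e ≈ 2.718 ≠ RHS = 1 + e ≈ 3.718
At (1, 0): LHS = e ≈ 2.718 ≠ RHS = 1 + e ≈ 3.718

Answer: No, fails at both test points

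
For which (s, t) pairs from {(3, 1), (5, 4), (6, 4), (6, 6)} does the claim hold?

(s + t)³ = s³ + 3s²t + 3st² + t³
Testing each pair:
(3, 1): LHS = 64, RHS = 64 → holds
(5, 4): LHS = 729, RHS = 729 → holds
(6, 4): LHS = 1000, RHS = 1000 → holds
(6, 6): LHS = 1728, RHS = 1728 → holds

Every pair satisfies the claim.

Answer: All pairs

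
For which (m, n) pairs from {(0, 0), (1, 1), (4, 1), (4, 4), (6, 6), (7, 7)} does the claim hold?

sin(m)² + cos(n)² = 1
(0, 0), (1, 1), (4, 4), (6, 6), (7, 7)

Testing each pair:
(0, 0): LHS = 1, RHS = 1 → holds
(1, 1): LHS = cos(1)² + sin(1)² = 1, RHS = 1 → holds
(4, 1): LHS = cos(1)² + sin(4)² ≈ 0.8647, RHS = 1 → fails
(4, 4): LHS = cos(4)² + sin(4)² = 1, RHS = 1 → holds
(6, 6): LHS = sin(6)² + cos(6)² = 1, RHS = 1 → holds
(7, 7): LHS = sin(7)² + cos(7)² = 1, RHS = 1 → holds

5 of 6 pairs satisfy the claim.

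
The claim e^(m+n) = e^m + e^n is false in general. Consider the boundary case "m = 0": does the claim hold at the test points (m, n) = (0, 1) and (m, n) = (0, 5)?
At (0, 1): LHS = e ≈ 2.718 ≠ RHS = 1 + e ≈ 3.718
At (0, 5): LHS = e^5 ≈ 148.4 ≠ RHS = 1 + e^5 ≈ 149.4

Answer: No, fails at both test points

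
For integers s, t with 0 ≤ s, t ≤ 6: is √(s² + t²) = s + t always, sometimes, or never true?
Sometimes true

It holds at (s, t) = (0, 5) (both sides equal 5), but fails at (s, t) = (2, 3) (LHS = √(13) ≈ 3.606, RHS = 5).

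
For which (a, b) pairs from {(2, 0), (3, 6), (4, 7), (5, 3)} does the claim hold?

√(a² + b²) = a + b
Testing each pair:
(2, 0): LHS = 2, RHS = 2 → holds
(3, 6): LHS = 3·√(5) ≈ 6.708, RHS = 9 → fails
(4, 7): LHS = √(65) ≈ 8.062, RHS = 11 → fails
(5, 3): LHS = √(34) ≈ 5.831, RHS = 8 → fails

1 of 4 pairs satisfies the claim.

Answer: (2, 0)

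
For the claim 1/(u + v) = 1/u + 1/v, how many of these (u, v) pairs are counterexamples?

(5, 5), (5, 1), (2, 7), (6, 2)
Testing each pair:
(5, 5): LHS = 1/10, RHS = 2/5 → counterexample
(5, 1): LHS = 1/6, RHS = 6/5 → counterexample
(2, 7): LHS = 1/9, RHS = 9/14 → counterexample
(6, 2): LHS = 1/8, RHS = 2/3 → counterexample

That makes 4 counterexamples.

Answer: 4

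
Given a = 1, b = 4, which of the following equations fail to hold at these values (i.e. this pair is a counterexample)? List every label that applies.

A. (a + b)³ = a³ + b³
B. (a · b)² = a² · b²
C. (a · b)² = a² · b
A, C

Evaluating each claim at the given values:
A. LHS = 125, RHS = 65 → fails here (LHS ≠ RHS)
B. LHS = 16, RHS = 16 → holds here (LHS = RHS)
C. LHS = 16, RHS = 4 → fails here (LHS ≠ RHS)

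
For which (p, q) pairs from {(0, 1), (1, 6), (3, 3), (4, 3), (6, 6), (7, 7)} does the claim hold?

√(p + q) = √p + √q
(0, 1)

Testing each pair:
(0, 1): LHS = 1, RHS = 1 → holds
(1, 6): LHS = √(7) ≈ 2.646, RHS = 1 + √(6) ≈ 3.449 → fails
(3, 3): LHS = √(6) ≈ 2.449, RHS = 2·√(3) ≈ 3.464 → fails
(4, 3): LHS = √(7) ≈ 2.646, RHS = √(3) + 2 ≈ 3.732 → fails
(6, 6): LHS = 2·√(3) ≈ 3.464, RHS = 2·√(6) ≈ 4.899 → fails
(7, 7): LHS = √(14) ≈ 3.742, RHS = 2·√(7) ≈ 5.292 → fails

1 of 6 pairs satisfies the claim.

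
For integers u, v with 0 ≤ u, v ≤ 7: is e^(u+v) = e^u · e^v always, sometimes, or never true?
The identity holds for every pair in the range. For instance at (u, v) = (1, 2): both sides equal e^3 ≈ 20.09.

Answer: Always true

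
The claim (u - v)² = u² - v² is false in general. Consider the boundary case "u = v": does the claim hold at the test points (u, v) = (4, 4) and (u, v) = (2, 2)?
At (4, 4): LHS = 0, RHS = 0 → equal
At (2, 2): LHS = 0, RHS = 0 → equal

So the claim does hold at both of these boundary points, even though it is not an identity.

Answer: Yes, holds at both test points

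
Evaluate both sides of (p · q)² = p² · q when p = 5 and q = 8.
LHS = (5 · 8)² = 1600
RHS = 5² · 8 = 200

LHS ≠ RHS, so the equation does not hold here.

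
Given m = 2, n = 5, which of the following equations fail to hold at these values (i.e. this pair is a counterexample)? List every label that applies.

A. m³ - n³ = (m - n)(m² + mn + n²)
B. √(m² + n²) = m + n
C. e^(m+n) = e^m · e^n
B

Evaluating each claim at the given values:
A. LHS = -117, RHS = -117 → holds here (LHS = RHS)
B. LHS = √(29) ≈ 5.385, RHS = 7 → fails here (LHS ≠ RHS)
C. LHS = e^7 ≈ 1097, RHS = e^7 ≈ 1097 → holds here (LHS = RHS)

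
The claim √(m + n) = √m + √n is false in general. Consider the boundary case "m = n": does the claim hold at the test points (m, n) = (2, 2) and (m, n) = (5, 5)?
No, fails at both test points

At (2, 2): LHS = 2 ≠ RHS = 2·√(2) ≈ 2.828
At (5, 5): LHS = √(10) ≈ 3.162 ≠ RHS = 2·√(5) ≈ 4.472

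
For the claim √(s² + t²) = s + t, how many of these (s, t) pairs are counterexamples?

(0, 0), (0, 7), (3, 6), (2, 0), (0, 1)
1

Testing each pair:
(0, 0): LHS = 0, RHS = 0 → satisfies claim
(0, 7): LHS = 7, RHS = 7 → satisfies claim
(3, 6): LHS = 3·√(5) ≈ 6.708, RHS = 9 → counterexample
(2, 0): LHS = 2, RHS = 2 → satisfies claim
(0, 1): LHS = 1, RHS = 1 → satisfies claim

That makes 1 counterexample.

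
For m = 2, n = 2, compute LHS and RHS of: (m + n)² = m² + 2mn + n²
LHS = (2 + 2)² = 16
RHS = 2² + 2·2·2 + 2² = 16

LHS = RHS: the two sides agree.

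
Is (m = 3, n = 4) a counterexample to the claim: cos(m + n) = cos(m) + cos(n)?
Yes

Substituting m = 3, n = 4:
LHS = cos(3 + 4) = cos(7) ≈ 0.7539
RHS = cos(3) + cos(4) ≈ -1.644

Since LHS ≠ RHS, this pair disproves the claim.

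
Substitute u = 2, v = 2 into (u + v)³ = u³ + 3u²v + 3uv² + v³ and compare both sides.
LHS = (2 + 2)³ = 64
RHS = 2³ + 3·2²·2 + 3·2·2² + 2³ = 64

LHS = RHS: the two sides agree.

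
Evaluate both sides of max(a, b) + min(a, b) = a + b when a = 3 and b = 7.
LHS = max(3, 7) + min(3, 7) = 10
RHS = 3 + 7 = 10

LHS = RHS: the two sides agree.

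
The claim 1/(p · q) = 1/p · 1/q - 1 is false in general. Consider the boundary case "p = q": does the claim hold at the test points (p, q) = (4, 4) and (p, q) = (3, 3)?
No, fails at both test points

At (4, 4): LHS = 1/16 ≠ RHS = -15/16
At (3, 3): LHS = 1/9 ≠ RHS = -8/9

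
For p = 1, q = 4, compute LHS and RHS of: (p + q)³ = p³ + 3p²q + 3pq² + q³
LHS = (1 + 4)³ = 125
RHS = 1³ + 3·1²·4 + 3·1·4² + 4³ = 125

LHS = RHS: the two sides agree.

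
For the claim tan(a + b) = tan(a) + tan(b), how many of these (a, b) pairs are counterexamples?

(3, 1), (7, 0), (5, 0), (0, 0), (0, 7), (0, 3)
1

Testing each pair:
(3, 1): LHS = tan(4) ≈ 1.158, RHS = tan(3) + tan(1) ≈ 1.415 → counterexample
(7, 0): LHS = tan(7) ≈ 0.8714, RHS = tan(7) ≈ 0.8714 → satisfies claim
(5, 0): LHS = tan(5) ≈ -3.381, RHS = tan(5) ≈ -3.381 → satisfies claim
(0, 0): LHS = 0, RHS = 0 → satisfies claim
(0, 7): LHS = tan(7) ≈ 0.8714, RHS = tan(7) ≈ 0.8714 → satisfies claim
(0, 3): LHS = tan(3) ≈ -0.1425, RHS = tan(3) ≈ -0.1425 → satisfies claim

That makes 1 counterexample.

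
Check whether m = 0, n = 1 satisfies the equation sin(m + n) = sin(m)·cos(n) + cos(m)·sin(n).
Holds

Substituting m = 0, n = 1:

LHS = sin(0 + 1) = sin(1) ≈ 0.8415
RHS = sin(0)·cos(1) + cos(0)·sin(1) = sin(1) ≈ 0.8415

LHS = RHS, so the equation holds at this point.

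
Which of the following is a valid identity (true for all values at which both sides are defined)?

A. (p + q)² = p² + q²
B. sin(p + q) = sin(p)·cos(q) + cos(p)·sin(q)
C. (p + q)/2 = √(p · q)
A: fails at (5, 5) — LHS = 100, RHS = 50.
B: holds — e.g. at (2, 7), both sides equal sin(9) ≈ 0.4121.
C: fails at (2, 7) — LHS = 9/2, RHS = √(14) ≈ 3.742.

Answer: B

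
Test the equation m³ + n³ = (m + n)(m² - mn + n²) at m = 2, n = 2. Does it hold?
Holds

Substituting m = 2, n = 2:

LHS = 2³ + 2³ = 16
RHS = (2 + 2)(2² - 2·2 + 2²) = 16

LHS = RHS, so the equation holds at this point.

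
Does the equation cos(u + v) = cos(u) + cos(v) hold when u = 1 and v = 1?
Fails

Substituting u = 1, v = 1:

LHS = cos(1 + 1) = cos(2) ≈ -0.4161
RHS = cos(1) + cos(1) = 2·cos(1) ≈ 1.081

LHS ≠ RHS, so the equation does not hold at this point.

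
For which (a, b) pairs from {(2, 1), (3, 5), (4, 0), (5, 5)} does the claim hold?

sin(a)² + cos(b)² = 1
Testing each pair:
(2, 1): LHS = cos(1)² + sin(2)² ≈ 1.119, RHS = 1 → fails
(3, 5): LHS = sin(3)² + cos(5)² ≈ 0.1004, RHS = 1 → fails
(4, 0): LHS = sin(4)² + 1 ≈ 1.573, RHS = 1 → fails
(5, 5): LHS = cos(5)² + sin(5)² = 1, RHS = 1 → holds

1 of 4 pairs satisfies the claim.

Answer: (5, 5)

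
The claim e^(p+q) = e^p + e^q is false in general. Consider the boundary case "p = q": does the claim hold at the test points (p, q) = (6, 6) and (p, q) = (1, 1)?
At (6, 6): LHS = e^12 ≈ 162754.8 ≠ RHS = 2·e^6 ≈ 806.9
At (1, 1): LHS = e^2 ≈ 7.389 ≠ RHS = 2·e ≈ 5.437

Answer: No, fails at both test points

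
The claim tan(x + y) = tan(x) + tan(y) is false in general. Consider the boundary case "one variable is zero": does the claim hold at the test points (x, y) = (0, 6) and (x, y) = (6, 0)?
Yes, holds at both test points

At (0, 6): LHS = tan(6) ≈ -0.291, RHS = tan(6) ≈ -0.291 → equal
At (6, 0): LHS = tan(6) ≈ -0.291, RHS = tan(6) ≈ -0.291 → equal

So the claim does hold at both of these boundary points, even though it is not an identity.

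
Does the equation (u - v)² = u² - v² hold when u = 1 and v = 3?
Fails

Substituting u = 1, v = 3:

LHS = (1 - 3)² = 4
RHS = 1² - 3² = -8

LHS ≠ RHS, so the equation does not hold at this point.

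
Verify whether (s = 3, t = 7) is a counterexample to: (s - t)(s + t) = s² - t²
Substituting s = 3, t = 7:
LHS = (3 - 7)(3 + 7) = -40
RHS = 3² - 7² = -40

The sides agree, so this pair does not disprove the claim.

Answer: No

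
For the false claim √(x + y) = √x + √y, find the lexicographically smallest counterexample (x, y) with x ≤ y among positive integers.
Substituting (1, 1) into the claim:
LHS = √(1 + 1) = √(2) ≈ 1.414
RHS = √1 + √1 = 2

Since LHS ≠ RHS, this pair disproves the claim, and no lexicographically smaller pair (x ≤ y, positive integers) does.

For instance (7, 7) is also a counterexample (LHS = √(14) ≈ 3.742, RHS = 2·√(7) ≈ 5.292), but it's lexicographically larger.

Answer: (x, y) = (1, 1)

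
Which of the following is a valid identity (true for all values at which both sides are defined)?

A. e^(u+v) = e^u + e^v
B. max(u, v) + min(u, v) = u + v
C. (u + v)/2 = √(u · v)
B

A: fails at (4, 6) — LHS = e^10 ≈ 22026.5, RHS = e^4 + e^6 ≈ 458.
B: holds — e.g. at (1, 5), both sides equal 6.
C: fails at (3, 7) — LHS = 5, RHS = √(21) ≈ 4.583.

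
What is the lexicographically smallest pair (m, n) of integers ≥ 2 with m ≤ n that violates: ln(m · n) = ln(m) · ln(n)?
(m, n) = (2, 2)

Substituting (2, 2) into the claim:
LHS = ln(2 · 2) = ln(4) ≈ 1.386
RHS = ln(2) · ln(2) = ln(2)² ≈ 0.4805

Since LHS ≠ RHS, this pair disproves the claim, and no lexicographically smaller pair (m ≤ n, integers ≥ 2) does.

For instance (4, 8) is also a counterexample (LHS = ln(32) ≈ 3.466, RHS = ln(4)·ln(8) ≈ 2.883), but it's lexicographically larger.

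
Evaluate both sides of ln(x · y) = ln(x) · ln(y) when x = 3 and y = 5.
LHS = ln(3 · 5) = ln(15) ≈ 2.708
RHS = ln(3) · ln(5) ≈ 1.768

LHS ≠ RHS (they differ by about 0.9399), so the equation does not hold here.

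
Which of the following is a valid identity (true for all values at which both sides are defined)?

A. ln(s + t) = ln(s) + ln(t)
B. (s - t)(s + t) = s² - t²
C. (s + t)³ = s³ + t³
B

A: fails at (2, 7) — LHS = ln(9) ≈ 2.197, RHS = ln(2) + ln(7) ≈ 2.639.
B: holds — e.g. at (1, 1), both sides equal 0.
C: fails at (2, 4) — LHS = 216, RHS = 72.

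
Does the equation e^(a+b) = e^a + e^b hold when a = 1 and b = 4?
Fails

Substituting a = 1, b = 4:

LHS = e^(1+4) = e^5 ≈ 148.4
RHS = e^1 + e^4 = e + e^4 ≈ 57.32

LHS ≠ RHS, so the equation does not hold at this point.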